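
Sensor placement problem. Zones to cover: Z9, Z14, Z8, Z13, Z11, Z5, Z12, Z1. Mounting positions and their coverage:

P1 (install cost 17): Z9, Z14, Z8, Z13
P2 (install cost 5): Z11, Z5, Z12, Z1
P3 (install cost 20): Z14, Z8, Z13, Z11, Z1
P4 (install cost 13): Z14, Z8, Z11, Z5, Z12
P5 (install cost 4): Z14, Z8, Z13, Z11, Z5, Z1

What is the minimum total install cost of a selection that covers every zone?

22

P1, P2 cover every zone at install cost 17 + 5 = 22.
Any cover uses at least 2 sensor positions; among all covering selections none totals below 22.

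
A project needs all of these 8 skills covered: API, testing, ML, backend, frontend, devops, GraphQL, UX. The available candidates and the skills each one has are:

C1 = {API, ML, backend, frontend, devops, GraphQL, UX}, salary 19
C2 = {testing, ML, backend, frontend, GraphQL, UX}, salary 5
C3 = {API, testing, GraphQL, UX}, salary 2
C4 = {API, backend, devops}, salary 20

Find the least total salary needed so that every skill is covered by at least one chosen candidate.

C1, C3 cover every skill at salary 19 + 2 = 21.
Any cover uses at least 2 candidates; among all covering selections none totals below 21.
Greedy by coverage-per-salary would pick C3, C2, C1 for 26 — worse than the optimum 21.

21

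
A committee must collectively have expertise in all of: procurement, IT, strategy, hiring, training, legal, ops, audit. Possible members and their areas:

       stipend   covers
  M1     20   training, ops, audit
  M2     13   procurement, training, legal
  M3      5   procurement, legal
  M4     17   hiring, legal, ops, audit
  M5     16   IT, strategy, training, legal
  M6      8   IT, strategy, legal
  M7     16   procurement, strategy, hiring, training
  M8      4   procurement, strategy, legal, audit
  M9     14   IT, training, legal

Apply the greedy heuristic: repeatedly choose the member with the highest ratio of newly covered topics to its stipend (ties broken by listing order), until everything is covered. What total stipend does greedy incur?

Pick 1: M8 adds 4 new (procurement, strategy, legal, audit) at stipend 4 (ratio 4/4).
Pick 2: M9 adds 2 new (IT, training) at stipend 14 (ratio 2/14).
Pick 3: M4 adds 2 new (hiring, ops) at stipend 17 (ratio 2/17).
Greedy total stipend: 4 + 14 + 17 = 35.

35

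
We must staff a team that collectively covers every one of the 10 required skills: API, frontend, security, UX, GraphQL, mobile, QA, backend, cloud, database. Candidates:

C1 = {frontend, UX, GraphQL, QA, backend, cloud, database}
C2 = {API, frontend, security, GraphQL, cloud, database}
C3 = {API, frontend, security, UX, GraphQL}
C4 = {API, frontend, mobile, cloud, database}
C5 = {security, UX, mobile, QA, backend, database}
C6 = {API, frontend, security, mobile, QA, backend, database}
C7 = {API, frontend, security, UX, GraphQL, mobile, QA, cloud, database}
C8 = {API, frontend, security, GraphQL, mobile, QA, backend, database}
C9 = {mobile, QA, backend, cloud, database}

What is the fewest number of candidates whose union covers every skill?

2

C1, C6 together cover {API, frontend, security, UX, GraphQL, mobile, QA, backend, cloud, database} — every skill.
No single candidate contains all 10 skills, so 2 is optimal.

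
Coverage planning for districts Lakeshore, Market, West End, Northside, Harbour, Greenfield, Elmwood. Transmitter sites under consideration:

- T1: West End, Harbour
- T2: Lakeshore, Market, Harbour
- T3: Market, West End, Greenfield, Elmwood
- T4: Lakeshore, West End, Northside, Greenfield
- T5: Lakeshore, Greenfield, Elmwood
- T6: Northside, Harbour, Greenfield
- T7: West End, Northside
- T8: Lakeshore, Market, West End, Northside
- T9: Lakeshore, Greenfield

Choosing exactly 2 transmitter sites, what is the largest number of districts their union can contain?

6

Choosing T2, T3 covers {Lakeshore, Market, West End, Harbour, Greenfield, Elmwood} — 6 districts.
No choice of 2 transmitter sites does better; here Northside is left uncovered.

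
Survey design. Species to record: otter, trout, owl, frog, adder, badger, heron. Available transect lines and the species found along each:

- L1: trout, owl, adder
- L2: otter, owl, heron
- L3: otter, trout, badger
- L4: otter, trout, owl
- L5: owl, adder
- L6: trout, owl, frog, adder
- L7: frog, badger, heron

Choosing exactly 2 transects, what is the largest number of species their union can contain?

6

Choosing L1, L7 covers {trout, owl, frog, adder, badger, heron} — 6 species.
No choice of 2 transects does better; here otter is left uncovered.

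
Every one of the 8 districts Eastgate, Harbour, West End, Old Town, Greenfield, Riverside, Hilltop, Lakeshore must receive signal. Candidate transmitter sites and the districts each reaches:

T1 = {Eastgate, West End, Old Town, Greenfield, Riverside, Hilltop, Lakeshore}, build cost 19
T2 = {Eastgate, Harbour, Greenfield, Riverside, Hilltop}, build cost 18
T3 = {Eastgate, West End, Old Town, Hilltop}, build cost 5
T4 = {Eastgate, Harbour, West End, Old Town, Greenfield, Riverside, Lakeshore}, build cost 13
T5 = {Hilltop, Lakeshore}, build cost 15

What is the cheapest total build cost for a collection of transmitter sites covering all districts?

18

T3, T4 cover every district at build cost 5 + 13 = 18.
Any cover uses at least 2 transmitter sites; among all covering selections none totals below 18.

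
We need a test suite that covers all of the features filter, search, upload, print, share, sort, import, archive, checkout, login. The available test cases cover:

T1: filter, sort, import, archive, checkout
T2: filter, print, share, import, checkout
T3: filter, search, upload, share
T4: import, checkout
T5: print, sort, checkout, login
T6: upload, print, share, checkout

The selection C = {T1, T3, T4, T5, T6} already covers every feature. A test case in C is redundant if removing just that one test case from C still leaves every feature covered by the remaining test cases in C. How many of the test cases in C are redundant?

2

Drop T1: archive uncovered — not redundant.
Drop T3: search uncovered — not redundant.
Drop T4: the rest still cover every feature — redundant.
Drop T5: login uncovered — not redundant.
Drop T6: the rest still cover every feature — redundant.
2 redundant: T4, T6.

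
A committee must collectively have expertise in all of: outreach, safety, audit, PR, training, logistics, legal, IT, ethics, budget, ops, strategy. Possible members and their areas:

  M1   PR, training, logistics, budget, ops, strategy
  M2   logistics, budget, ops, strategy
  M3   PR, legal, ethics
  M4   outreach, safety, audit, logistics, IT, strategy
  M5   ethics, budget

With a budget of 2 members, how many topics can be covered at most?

Choosing M1, M4 covers {outreach, safety, audit, PR, training, logistics, IT, budget, ops, strategy} — 10 topics.
No choice of 2 members does better; here legal, ethics are left uncovered.

10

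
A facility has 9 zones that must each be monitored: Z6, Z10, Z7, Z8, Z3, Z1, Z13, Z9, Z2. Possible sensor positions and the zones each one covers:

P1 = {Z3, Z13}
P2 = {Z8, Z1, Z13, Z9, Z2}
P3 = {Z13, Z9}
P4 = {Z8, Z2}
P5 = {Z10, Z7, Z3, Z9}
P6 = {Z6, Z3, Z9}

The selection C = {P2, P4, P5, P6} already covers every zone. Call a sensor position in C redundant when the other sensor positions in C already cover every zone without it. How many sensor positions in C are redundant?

Drop P2: Z1, Z13 uncovered — not redundant.
Drop P4: the rest still cover every zone — redundant.
Drop P5: Z10, Z7 uncovered — not redundant.
Drop P6: Z6 uncovered — not redundant.
1 redundant: P4.

1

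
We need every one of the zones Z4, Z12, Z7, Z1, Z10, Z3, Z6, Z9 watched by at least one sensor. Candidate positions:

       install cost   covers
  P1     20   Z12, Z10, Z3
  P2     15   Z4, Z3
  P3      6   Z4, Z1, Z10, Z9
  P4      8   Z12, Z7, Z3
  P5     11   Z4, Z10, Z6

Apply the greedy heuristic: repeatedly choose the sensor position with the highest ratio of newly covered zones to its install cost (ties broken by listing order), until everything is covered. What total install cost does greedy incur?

Pick 1: P3 adds 4 new (Z4, Z1, Z10, Z9) at install cost 6 (ratio 4/6).
Pick 2: P4 adds 3 new (Z12, Z7, Z3) at install cost 8 (ratio 3/8).
Pick 3: P5 adds 1 new (Z6) at install cost 11 (ratio 1/11).
Greedy total install cost: 6 + 8 + 11 = 25.

25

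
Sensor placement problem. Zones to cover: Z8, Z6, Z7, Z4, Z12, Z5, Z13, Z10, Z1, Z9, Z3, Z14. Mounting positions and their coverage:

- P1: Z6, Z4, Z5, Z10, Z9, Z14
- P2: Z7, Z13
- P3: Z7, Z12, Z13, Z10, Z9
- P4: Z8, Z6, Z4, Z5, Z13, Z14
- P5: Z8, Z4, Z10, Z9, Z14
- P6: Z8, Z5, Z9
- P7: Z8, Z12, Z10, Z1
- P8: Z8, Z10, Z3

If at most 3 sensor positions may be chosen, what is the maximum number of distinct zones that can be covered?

Choosing P1, P2, P7 covers {Z8, Z6, Z7, Z4, Z12, Z5, Z13, Z10, Z1, Z9, Z14} — 11 zones.
No choice of 3 sensor positions does better; here Z3 is left uncovered.

11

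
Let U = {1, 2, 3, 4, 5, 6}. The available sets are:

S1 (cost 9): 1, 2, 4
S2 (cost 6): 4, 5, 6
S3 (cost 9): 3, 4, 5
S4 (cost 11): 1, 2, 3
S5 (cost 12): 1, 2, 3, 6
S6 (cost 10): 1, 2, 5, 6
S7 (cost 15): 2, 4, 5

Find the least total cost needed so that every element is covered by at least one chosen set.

17

S2, S4 cover every element at cost 6 + 11 = 17.
Any cover uses at least 2 sets; among all covering selections none totals below 17.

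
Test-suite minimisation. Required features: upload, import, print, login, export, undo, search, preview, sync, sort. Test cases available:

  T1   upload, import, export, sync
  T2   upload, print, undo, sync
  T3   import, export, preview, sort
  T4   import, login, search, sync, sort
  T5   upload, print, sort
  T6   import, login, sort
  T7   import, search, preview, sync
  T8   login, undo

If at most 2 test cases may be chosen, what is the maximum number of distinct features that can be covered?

8

Choosing T2, T3 covers {upload, import, print, export, undo, preview, sync, sort} — 8 features.
No choice of 2 test cases does better; here login, search are left uncovered.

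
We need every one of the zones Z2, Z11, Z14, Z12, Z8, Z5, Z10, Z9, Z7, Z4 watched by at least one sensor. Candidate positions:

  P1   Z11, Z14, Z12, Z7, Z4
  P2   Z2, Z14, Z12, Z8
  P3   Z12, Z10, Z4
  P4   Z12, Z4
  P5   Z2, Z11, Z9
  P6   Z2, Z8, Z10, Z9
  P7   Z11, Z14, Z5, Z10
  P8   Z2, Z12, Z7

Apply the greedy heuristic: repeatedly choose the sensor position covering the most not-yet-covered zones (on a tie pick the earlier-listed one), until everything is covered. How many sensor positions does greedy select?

3

Pick 1: P1 covers 5 new zones (Z11, Z14, Z12, Z7, Z4).
Pick 2: P6 covers 4 new zones (Z2, Z8, Z10, Z9).
Pick 3: P7 covers 1 new zones (Z5).
Greedy uses 3 sensor positions.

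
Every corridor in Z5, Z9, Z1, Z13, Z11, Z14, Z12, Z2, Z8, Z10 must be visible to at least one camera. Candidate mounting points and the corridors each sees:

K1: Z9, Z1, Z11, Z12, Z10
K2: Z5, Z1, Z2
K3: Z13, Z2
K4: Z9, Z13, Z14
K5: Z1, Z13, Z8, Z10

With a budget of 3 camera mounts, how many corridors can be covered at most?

Choosing K1, K2, K4 covers {Z5, Z9, Z1, Z13, Z11, Z14, Z12, Z2, Z10} — 9 corridors.
No choice of 3 camera mounts does better; here Z8 is left uncovered.

9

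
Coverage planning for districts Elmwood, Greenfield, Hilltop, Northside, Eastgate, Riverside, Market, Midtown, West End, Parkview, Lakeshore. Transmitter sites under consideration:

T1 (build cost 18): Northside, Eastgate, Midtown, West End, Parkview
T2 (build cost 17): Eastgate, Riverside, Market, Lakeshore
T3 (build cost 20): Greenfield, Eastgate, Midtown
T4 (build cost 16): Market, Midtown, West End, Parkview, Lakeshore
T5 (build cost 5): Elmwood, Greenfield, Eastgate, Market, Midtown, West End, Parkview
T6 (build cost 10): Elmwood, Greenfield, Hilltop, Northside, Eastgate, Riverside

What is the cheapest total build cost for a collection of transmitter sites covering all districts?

26

T4, T6 cover every district at build cost 16 + 10 = 26.
Any cover uses at least 2 transmitter sites; among all covering selections none totals below 26.
Greedy by coverage-per-build cost would pick T5, T6, T4 for 31 — worse than the optimum 26.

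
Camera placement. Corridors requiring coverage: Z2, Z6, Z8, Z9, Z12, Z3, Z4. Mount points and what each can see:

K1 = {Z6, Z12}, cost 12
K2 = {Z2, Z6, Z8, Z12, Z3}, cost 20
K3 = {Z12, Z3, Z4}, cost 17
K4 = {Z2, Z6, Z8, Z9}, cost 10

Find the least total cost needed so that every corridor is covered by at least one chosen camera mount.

K3, K4 cover every corridor at cost 17 + 10 = 27.
Any cover uses at least 2 camera mounts; among all covering selections none totals below 27.

27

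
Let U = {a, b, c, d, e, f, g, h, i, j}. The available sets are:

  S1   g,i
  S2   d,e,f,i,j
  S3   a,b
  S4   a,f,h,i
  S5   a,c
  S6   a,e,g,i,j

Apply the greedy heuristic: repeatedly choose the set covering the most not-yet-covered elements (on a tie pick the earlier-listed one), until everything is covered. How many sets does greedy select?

5

Pick 1: S2 covers 5 new elements (d, e, f, i, j).
Pick 2: S3 covers 2 new elements (a, b).
Pick 3: S1 covers 1 new elements (g).
Pick 4: S4 covers 1 new elements (h).
Pick 5: S5 covers 1 new elements (c).
Greedy uses 5 sets.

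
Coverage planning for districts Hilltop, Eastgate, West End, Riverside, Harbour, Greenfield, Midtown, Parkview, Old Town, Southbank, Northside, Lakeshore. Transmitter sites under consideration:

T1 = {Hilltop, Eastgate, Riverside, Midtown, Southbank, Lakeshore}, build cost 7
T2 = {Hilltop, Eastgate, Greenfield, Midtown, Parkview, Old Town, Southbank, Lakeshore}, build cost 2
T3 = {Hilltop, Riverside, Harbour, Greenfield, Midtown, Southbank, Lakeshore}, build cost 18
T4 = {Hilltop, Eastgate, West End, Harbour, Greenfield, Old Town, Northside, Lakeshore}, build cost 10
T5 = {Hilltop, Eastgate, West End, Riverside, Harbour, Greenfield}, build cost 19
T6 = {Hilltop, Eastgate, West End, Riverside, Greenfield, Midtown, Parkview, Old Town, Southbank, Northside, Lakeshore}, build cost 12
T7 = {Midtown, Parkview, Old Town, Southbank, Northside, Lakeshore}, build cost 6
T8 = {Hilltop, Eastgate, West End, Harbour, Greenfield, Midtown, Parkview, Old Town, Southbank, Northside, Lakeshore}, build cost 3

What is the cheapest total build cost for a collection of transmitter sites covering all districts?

10

T1, T8 cover every district at build cost 7 + 3 = 10.
Any cover uses at least 2 transmitter sites; among all covering selections none totals below 10.
Greedy by coverage-per-build cost would pick T2, T8, T1 for 12 — worse than the optimum 10.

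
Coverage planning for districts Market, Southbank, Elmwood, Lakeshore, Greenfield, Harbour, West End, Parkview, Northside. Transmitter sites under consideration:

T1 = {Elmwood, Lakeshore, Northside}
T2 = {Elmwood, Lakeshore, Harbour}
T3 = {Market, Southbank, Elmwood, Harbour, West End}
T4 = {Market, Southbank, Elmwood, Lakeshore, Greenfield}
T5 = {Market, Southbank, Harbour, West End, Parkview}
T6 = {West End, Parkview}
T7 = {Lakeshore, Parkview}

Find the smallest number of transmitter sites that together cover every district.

T1, T4, T5 together cover {Market, Southbank, Elmwood, Lakeshore, Greenfield, Harbour, West End, Parkview, Northside} — every district.
No 2 of the 7 transmitter sites cover everything (all 21 pairs fall short), so 3 is minimum.
Greedy (largest uncovered first) would take T3, T1, T4, T5 — 4 transmitter sites — but 3 suffice.

3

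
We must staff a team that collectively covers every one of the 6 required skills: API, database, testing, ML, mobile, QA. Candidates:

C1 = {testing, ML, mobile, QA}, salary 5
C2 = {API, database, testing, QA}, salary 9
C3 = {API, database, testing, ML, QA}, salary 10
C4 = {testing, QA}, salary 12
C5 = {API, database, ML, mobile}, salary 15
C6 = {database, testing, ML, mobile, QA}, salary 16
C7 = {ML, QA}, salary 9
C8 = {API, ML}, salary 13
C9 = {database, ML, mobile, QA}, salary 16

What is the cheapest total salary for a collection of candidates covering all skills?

C1, C2 cover every skill at salary 5 + 9 = 14.
Any cover uses at least 2 candidates; among all covering selections none totals below 14.

14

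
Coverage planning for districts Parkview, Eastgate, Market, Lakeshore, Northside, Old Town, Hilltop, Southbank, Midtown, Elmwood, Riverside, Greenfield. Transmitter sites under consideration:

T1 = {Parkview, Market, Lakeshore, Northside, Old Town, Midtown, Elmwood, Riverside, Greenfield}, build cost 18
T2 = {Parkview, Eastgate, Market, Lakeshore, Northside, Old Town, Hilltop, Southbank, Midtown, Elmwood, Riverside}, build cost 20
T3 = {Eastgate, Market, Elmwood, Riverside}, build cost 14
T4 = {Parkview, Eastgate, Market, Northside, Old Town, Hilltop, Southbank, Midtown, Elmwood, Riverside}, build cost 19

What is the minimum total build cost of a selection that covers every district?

37

T1, T4 cover every district at build cost 18 + 19 = 37.
Any cover uses at least 2 transmitter sites; among all covering selections none totals below 37.
Greedy by coverage-per-build cost would pick T2, T1 for 38 — worse than the optimum 37.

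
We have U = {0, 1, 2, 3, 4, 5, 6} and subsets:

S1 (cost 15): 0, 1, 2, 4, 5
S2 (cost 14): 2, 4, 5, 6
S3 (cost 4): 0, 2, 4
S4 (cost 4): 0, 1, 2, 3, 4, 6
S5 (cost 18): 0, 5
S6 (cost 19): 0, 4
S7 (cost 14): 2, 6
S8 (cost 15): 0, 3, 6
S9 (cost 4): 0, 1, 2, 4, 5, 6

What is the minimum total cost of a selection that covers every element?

8

S4, S9 cover every element at cost 4 + 4 = 8.
Any cover uses at least 2 sets; among all covering selections none totals below 8.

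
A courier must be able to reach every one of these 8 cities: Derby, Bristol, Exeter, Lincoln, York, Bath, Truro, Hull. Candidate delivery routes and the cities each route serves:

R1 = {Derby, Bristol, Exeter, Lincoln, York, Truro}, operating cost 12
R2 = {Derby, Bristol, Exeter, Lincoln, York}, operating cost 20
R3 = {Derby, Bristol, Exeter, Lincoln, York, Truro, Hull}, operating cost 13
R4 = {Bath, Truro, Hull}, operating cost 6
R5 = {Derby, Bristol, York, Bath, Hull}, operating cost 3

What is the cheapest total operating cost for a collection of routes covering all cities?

15

R1, R5 cover every city at operating cost 12 + 3 = 15.
Any cover uses at least 2 routes; among all covering selections none totals below 15.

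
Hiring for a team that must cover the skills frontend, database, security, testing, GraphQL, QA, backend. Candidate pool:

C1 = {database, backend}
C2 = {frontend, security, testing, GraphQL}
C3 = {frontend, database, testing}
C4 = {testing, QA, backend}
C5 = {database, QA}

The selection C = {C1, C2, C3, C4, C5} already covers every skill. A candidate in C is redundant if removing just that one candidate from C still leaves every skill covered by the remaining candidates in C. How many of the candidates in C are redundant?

4

Drop C1: the rest still cover every skill — redundant.
Drop C2: security, GraphQL uncovered — not redundant.
Drop C3: the rest still cover every skill — redundant.
Drop C4: the rest still cover every skill — redundant.
Drop C5: the rest still cover every skill — redundant.
4 redundant: C1, C3, C4, C5.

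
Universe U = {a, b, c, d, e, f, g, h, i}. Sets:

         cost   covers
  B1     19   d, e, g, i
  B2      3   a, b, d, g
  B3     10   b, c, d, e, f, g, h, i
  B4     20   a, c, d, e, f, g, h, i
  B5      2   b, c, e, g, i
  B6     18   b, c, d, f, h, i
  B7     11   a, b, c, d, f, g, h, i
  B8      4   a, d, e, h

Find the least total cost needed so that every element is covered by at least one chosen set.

13

B2, B3 cover every element at cost 3 + 10 = 13.
Any cover uses at least 2 sets; among all covering selections none totals below 13.
Greedy by coverage-per-cost would pick B5, B8, B3 for 16 — worse than the optimum 13.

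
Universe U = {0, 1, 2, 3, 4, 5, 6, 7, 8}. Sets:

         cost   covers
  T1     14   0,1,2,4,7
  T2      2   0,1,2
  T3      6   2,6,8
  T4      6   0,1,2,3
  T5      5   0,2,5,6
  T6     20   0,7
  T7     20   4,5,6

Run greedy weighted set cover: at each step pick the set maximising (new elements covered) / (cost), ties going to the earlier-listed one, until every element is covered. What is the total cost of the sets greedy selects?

33

Pick 1: T2 adds 3 new (0, 1, 2) at cost 2 (ratio 3/2).
Pick 2: T5 adds 2 new (5, 6) at cost 5 (ratio 2/5).
Pick 3: T3 adds 1 new (8) at cost 6 (ratio 1/6).
Pick 4: T4 adds 1 new (3) at cost 6 (ratio 1/6).
Pick 5: T1 adds 2 new (4, 7) at cost 14 (ratio 2/14).
Greedy total cost: 2 + 5 + 6 + 6 + 14 = 33. (The true optimum is 31, so greedy overshoots here.)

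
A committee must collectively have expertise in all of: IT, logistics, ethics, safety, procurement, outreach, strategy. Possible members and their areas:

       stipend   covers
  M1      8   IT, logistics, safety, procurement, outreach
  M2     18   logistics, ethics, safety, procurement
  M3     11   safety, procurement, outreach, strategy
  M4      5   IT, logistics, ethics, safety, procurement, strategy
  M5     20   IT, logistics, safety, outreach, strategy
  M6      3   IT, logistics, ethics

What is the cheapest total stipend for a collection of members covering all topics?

M1, M4 cover every topic at stipend 8 + 5 = 13.
Any cover uses at least 2 members; among all covering selections none totals below 13.

13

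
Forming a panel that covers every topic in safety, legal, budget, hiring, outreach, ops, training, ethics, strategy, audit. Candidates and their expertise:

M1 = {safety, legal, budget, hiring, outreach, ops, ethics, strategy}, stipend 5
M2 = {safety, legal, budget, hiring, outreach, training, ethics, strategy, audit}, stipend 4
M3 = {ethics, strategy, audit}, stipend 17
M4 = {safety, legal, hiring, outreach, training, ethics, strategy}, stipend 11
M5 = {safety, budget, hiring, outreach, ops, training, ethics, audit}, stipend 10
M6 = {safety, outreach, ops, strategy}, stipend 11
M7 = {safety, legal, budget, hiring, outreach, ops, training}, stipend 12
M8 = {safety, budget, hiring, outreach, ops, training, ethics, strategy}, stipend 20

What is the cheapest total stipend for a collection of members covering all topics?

M1, M2 cover every topic at stipend 5 + 4 = 9.
Any cover uses at least 2 members; among all covering selections none totals below 9.

9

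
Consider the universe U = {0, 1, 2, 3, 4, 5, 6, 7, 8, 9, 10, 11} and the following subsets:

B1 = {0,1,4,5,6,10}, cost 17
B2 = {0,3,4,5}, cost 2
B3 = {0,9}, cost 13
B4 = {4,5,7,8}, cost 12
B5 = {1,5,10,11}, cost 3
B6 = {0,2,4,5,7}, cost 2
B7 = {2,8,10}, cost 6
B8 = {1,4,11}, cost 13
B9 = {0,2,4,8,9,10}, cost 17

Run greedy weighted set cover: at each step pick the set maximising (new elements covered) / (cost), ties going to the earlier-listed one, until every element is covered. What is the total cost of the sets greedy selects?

Pick 1: B6 adds 5 new (0, 2, 4, 5, 7) at cost 2 (ratio 5/2).
Pick 2: B5 adds 3 new (1, 10, 11) at cost 3 (ratio 3/3).
Pick 3: B2 adds 1 new (3) at cost 2 (ratio 1/2).
Pick 4: B7 adds 1 new (8) at cost 6 (ratio 1/6).
Pick 5: B3 adds 1 new (9) at cost 13 (ratio 1/13).
Pick 6: B1 adds 1 new (6) at cost 17 (ratio 1/17).
Greedy total cost: 2 + 3 + 2 + 6 + 13 + 17 = 43. (The true optimum is 41, so greedy overshoots here.)

43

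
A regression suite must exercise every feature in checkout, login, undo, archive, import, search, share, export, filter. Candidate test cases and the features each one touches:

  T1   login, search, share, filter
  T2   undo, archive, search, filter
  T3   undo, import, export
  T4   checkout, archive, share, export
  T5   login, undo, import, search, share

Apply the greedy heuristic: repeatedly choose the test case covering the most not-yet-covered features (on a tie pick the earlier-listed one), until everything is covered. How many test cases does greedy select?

3

Pick 1: T5 covers 5 new features (login, undo, import, search, share).
Pick 2: T4 covers 3 new features (checkout, archive, export).
Pick 3: T1 covers 1 new features (filter).
Greedy uses 3 test cases.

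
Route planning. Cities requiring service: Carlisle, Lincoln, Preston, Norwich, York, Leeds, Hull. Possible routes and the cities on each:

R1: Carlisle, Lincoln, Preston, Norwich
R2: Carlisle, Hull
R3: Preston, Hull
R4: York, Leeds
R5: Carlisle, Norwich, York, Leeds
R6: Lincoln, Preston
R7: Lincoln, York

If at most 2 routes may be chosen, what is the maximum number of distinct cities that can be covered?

6

Choosing R1, R4 covers {Carlisle, Lincoln, Preston, Norwich, York, Leeds} — 6 cities.
No choice of 2 routes does better; here Hull is left uncovered.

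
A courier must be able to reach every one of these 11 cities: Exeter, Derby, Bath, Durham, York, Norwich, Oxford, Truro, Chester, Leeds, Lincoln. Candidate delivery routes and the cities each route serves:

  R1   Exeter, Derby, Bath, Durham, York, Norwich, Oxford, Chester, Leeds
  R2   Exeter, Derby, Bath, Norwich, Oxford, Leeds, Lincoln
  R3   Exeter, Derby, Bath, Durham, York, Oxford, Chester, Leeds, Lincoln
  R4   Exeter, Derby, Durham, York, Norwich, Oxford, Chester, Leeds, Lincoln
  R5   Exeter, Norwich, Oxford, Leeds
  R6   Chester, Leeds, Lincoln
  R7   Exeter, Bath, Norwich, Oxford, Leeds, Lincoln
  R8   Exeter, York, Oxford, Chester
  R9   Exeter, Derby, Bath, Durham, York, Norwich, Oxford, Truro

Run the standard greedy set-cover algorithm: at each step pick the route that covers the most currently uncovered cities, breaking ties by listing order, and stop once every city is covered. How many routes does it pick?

3

Pick 1: R1 covers 9 new cities (Exeter, Derby, Bath, Durham, York, Norwich, Oxford, Chester, Leeds).
Pick 2: R2 covers 1 new cities (Lincoln).
Pick 3: R9 covers 1 new cities (Truro).
Greedy uses 3 routes. (The true minimum is 2.)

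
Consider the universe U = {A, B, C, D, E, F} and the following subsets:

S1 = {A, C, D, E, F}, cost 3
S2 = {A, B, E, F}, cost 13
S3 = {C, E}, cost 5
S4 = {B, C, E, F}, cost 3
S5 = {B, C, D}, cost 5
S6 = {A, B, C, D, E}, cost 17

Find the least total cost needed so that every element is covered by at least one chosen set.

S1, S4 cover every element at cost 3 + 3 = 6.
Any cover uses at least 2 sets; among all covering selections none totals below 6.

6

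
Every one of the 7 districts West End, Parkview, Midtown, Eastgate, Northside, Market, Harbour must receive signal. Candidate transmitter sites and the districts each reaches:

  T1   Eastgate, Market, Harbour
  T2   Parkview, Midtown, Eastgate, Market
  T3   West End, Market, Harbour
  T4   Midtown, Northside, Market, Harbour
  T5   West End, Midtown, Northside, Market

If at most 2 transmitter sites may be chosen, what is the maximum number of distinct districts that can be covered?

Choosing T1, T5 covers {West End, Midtown, Eastgate, Northside, Market, Harbour} — 6 districts.
No choice of 2 transmitter sites does better; here Parkview is left uncovered.

6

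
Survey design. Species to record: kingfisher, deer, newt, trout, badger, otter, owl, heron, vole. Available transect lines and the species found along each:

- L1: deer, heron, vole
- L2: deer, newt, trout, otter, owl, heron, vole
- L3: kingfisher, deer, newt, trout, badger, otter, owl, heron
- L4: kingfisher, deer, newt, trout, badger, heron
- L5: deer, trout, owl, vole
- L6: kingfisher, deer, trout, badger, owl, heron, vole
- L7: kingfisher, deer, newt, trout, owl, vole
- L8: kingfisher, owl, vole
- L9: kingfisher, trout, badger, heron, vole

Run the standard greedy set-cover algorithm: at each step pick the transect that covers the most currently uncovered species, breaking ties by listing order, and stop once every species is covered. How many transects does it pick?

2

Pick 1: L3 covers 8 new species (kingfisher, deer, newt, trout, badger, otter, owl, heron).
Pick 2: L1 covers 1 new species (vole).
Greedy uses 2 transects.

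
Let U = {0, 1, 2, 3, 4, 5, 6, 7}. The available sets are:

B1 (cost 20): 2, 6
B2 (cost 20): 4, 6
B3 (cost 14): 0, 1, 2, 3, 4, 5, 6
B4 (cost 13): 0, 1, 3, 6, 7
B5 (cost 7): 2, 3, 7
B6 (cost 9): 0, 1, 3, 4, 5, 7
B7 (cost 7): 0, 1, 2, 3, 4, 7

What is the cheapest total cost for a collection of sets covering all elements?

21

B3, B5 cover every element at cost 14 + 7 = 21.
Any cover uses at least 2 sets; among all covering selections none totals below 21.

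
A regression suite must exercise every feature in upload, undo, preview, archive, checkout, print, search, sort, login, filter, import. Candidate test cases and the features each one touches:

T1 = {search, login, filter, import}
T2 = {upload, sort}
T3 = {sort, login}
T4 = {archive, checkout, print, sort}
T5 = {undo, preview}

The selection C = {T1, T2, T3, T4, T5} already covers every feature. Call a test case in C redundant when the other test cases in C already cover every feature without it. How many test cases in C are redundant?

Drop T1: search, filter, import uncovered — not redundant.
Drop T2: upload uncovered — not redundant.
Drop T3: the rest still cover every feature — redundant.
Drop T4: archive, checkout, print uncovered — not redundant.
Drop T5: undo, preview uncovered — not redundant.
1 redundant: T3.

1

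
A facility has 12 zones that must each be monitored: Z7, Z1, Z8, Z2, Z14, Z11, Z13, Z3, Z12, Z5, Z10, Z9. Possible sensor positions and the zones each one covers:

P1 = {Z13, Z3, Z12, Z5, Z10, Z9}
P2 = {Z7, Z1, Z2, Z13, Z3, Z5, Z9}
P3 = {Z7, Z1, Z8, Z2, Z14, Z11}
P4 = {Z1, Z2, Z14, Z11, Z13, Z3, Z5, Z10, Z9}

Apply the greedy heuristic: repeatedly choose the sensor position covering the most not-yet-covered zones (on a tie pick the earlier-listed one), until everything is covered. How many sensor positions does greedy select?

Pick 1: P4 covers 9 new zones (Z1, Z2, Z14, Z11, Z13, Z3, Z5, Z10, Z9).
Pick 2: P3 covers 2 new zones (Z7, Z8).
Pick 3: P1 covers 1 new zones (Z12).
Greedy uses 3 sensor positions. (The true minimum is 2.)

3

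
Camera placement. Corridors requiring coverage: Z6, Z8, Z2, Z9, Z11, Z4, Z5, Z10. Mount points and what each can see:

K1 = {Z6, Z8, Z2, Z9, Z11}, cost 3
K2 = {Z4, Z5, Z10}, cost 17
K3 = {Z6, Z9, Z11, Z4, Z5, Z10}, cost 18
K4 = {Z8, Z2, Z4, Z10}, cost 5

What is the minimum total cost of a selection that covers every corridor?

K1, K2 cover every corridor at cost 3 + 17 = 20.
Any cover uses at least 2 camera mounts; among all covering selections none totals below 20.
Greedy by coverage-per-cost would pick K1, K4, K2 for 25 — worse than the optimum 20.

20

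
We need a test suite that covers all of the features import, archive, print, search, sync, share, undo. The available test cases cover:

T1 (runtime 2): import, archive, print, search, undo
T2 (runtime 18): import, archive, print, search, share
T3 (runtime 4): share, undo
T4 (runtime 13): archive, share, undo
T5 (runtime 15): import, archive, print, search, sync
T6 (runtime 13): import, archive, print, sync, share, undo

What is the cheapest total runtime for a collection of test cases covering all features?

T1, T6 cover every feature at runtime 2 + 13 = 15.
Any cover uses at least 2 test cases; among all covering selections none totals below 15.

15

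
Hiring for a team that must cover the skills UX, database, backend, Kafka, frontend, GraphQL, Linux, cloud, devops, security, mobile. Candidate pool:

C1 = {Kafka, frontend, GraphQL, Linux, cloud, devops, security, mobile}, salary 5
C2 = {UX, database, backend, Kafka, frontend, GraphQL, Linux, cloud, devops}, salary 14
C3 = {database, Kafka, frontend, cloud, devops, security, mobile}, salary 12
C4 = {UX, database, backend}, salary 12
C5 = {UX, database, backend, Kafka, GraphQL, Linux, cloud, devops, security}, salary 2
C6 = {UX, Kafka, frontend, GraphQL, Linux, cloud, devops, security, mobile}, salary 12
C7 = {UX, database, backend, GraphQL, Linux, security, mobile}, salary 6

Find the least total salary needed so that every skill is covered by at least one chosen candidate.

C1, C5 cover every skill at salary 5 + 2 = 7.
Any cover uses at least 2 candidates; among all covering selections none totals below 7.

7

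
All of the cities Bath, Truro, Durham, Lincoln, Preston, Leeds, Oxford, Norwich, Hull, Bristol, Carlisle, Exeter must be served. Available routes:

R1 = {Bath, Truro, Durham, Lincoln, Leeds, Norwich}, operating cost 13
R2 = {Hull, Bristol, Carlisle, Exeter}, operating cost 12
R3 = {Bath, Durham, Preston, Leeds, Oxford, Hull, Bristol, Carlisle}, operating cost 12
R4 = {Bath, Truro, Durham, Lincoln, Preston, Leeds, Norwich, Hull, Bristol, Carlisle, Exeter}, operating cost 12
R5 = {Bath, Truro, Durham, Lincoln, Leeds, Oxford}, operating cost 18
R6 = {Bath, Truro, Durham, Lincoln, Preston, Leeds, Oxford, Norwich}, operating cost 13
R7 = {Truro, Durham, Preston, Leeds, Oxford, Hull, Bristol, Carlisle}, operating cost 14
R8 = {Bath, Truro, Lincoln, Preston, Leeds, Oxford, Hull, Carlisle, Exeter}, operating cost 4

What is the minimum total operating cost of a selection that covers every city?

16

R4, R8 cover every city at operating cost 12 + 4 = 16.
Any cover uses at least 2 routes; among all covering selections none totals below 16.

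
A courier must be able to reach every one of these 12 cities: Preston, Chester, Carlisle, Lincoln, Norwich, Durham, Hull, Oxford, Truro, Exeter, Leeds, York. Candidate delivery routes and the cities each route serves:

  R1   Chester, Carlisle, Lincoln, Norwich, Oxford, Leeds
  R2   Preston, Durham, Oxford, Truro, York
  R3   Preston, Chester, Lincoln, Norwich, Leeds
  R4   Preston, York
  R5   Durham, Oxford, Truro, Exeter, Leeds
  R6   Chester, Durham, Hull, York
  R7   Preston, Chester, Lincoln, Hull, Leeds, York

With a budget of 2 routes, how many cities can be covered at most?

Choosing R1, R2 covers {Preston, Chester, Carlisle, Lincoln, Norwich, Durham, Oxford, Truro, Leeds, York} — 10 cities.
No choice of 2 routes does better; here Hull, Exeter are left uncovered.

10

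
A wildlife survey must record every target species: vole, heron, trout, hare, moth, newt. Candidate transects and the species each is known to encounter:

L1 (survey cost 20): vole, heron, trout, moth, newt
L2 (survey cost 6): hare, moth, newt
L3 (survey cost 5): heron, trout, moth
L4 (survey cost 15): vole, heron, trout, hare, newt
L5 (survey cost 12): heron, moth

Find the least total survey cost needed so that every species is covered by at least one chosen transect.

20

L3, L4 cover every species at survey cost 5 + 15 = 20.
Any cover uses at least 2 transects; among all covering selections none totals below 20.
Greedy by coverage-per-survey cost would pick L3, L2, L4 for 26 — worse than the optimum 20.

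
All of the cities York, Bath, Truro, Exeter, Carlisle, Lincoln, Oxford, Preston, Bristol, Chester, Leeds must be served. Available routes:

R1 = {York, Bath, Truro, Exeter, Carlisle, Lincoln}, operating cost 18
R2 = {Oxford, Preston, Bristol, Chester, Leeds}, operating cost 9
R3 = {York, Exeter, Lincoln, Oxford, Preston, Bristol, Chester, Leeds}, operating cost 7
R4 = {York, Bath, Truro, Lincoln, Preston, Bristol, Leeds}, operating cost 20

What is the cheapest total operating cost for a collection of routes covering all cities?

R1, R3 cover every city at operating cost 18 + 7 = 25.
Any cover uses at least 2 routes; among all covering selections none totals below 25.

25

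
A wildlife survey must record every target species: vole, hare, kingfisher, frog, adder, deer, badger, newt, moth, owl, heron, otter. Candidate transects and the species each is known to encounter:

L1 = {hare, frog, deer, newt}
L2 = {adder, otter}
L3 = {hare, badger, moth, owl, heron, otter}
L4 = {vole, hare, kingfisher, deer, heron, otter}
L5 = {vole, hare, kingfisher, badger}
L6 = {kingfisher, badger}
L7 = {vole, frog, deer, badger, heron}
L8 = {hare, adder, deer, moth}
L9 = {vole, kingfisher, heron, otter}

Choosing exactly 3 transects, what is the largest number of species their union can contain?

11

Choosing L1, L3, L4 covers {vole, hare, kingfisher, frog, deer, badger, newt, moth, owl, heron, otter} — 11 species.
No choice of 3 transects does better; here adder is left uncovered.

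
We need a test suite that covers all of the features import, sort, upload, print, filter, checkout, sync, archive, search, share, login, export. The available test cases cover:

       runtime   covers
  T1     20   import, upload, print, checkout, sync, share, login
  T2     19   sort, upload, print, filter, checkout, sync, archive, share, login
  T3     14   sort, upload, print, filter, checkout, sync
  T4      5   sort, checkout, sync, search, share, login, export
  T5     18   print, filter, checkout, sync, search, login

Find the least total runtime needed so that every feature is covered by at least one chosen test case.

T1, T2, T4 cover every feature at runtime 20 + 19 + 5 = 44.
Any cover uses at least 3 test cases; among all covering selections none totals below 44.
Greedy by coverage-per-runtime would pick T4, T3, T2, T1 for 58 — worse than the optimum 44.

44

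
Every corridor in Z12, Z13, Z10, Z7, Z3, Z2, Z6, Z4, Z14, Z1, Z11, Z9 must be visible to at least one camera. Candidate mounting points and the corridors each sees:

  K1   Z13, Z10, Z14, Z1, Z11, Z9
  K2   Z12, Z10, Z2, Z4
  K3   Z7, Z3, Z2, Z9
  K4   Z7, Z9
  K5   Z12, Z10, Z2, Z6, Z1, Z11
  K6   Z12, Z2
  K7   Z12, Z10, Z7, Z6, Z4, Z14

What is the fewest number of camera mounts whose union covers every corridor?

K1, K3, K7 together cover {Z12, Z13, Z10, Z7, Z3, Z2, Z6, Z4, Z14, Z1, Z11, Z9} — every corridor.
No 2 of the 7 camera mounts cover everything (all 21 pairs fall short), so 3 is minimum.

3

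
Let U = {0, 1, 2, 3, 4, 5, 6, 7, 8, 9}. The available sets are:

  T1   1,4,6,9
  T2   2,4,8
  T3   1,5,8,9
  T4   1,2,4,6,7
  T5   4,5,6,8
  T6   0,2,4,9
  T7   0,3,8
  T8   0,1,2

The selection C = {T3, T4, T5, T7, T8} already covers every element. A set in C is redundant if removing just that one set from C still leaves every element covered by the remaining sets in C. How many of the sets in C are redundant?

Drop T3: 9 uncovered — not redundant.
Drop T4: 7 uncovered — not redundant.
Drop T5: the rest still cover every element — redundant.
Drop T7: 3 uncovered — not redundant.
Drop T8: the rest still cover every element — redundant.
2 redundant: T5, T8.

2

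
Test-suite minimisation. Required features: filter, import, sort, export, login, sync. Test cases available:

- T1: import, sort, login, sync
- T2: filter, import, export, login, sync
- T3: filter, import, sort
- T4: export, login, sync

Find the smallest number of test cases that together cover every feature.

2

T1, T2 together cover {filter, import, sort, export, login, sync} — every feature.
No single test case contains all 6 features, so 2 is optimal.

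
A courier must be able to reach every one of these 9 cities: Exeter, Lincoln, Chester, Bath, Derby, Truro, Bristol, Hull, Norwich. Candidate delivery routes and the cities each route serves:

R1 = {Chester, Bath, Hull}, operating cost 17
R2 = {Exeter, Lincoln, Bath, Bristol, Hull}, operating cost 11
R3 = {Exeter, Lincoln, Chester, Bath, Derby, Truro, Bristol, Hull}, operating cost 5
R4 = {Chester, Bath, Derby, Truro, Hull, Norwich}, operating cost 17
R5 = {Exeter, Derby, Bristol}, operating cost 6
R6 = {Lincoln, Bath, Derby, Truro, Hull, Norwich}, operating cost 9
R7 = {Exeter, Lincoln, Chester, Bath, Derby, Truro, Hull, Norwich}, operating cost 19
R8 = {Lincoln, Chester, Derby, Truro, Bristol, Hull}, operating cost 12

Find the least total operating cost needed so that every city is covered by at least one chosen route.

R3, R6 cover every city at operating cost 5 + 9 = 14.
Any cover uses at least 2 routes; among all covering selections none totals below 14.

14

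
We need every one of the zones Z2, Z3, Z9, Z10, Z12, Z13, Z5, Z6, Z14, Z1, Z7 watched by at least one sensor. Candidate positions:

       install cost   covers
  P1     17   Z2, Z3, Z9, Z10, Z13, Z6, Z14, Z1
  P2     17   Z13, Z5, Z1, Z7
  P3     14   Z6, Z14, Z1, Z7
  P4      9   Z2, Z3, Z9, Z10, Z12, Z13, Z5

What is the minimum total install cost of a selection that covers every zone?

P3, P4 cover every zone at install cost 14 + 9 = 23.
Any cover uses at least 2 sensor positions; among all covering selections none totals below 23.

23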